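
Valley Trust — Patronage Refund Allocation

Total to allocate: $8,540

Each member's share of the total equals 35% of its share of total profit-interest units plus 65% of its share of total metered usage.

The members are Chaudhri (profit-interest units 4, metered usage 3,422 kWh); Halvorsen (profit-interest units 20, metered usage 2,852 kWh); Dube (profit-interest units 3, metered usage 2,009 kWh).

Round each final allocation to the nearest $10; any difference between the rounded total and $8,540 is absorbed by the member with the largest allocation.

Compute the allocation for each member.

Chaudhri: $2,740 · Halvorsen: $4,120 · Dube: $1,680

Profit-interest units total 27; metered usage total 8,283.
Blended shares (35% profit-interest units + 65% metered usage): Chaudhri 0.3204; Halvorsen 0.4831; Dube 0.1965.
Pro-rata amounts: Chaudhri 2,736.13; Halvorsen 4,125.39; Dube 1,678.48.
Rounded to nearest $10: Chaudhri $2,740; Halvorsen $4,130; Dube $1,680. Sum = $8,550.
Difference $8,540 − $8,550 = −$10 applied to largest allocation (Halvorsen): Halvorsen becomes $4,120.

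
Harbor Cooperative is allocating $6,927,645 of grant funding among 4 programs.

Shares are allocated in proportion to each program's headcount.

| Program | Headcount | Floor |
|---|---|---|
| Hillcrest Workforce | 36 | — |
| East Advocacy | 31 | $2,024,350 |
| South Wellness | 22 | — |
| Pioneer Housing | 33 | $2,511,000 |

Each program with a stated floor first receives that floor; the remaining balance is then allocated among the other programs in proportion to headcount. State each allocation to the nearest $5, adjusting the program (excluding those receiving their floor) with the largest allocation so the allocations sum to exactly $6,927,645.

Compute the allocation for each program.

Guaranteed amounts: East Advocacy $2,024,350; Pioneer Housing $2,511,000. Residual $2,392,295.
Residual split over remaining headcount 58: Hillcrest Workforce 1,484,872.76 → $1,484,875; South Wellness 907,422.24 → $907,420.

Hillcrest Workforce: $1,484,875 | East Advocacy: $2,024,350 | South Wellness: $907,420 | Pioneer Housing: $2,511,000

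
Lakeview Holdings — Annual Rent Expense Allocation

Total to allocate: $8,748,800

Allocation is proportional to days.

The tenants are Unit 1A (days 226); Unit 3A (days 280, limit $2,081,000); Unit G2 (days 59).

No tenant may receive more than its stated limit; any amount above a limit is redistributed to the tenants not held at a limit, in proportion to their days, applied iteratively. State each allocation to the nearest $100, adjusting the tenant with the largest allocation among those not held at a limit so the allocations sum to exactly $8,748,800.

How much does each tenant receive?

Unit 1A: $5,287,400 | Unit 3A: $2,081,000 | Unit G2: $1,380,400

Total days = 565.
Proportional shares (ignoring caps): Unit 1A 3,499,520.00; Unit 3A 4,335,688.50; Unit G2 913,591.50.
Capped: Unit 3A ($2,081,000); residual $6,667,800 reallocated over remaining days 285.
Shares after redistribution: Unit 1A 5,287,448.42 → $5,287,400; Unit G2 1,380,351.58 → $1,380,400.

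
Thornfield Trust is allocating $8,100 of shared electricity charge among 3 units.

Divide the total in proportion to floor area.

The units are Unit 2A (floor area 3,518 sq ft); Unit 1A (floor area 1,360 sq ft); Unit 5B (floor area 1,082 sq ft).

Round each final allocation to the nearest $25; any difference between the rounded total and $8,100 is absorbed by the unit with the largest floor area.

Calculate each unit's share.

Unit 2A: $4,775 | Unit 1A: $1,850 | Unit 5B: $1,475

Floor area total: 3,518 + 1,360 + 1,082 = 5,960.
Proportional shares: Unit 2A 4,781.17; Unit 1A 1,848.32; Unit 5B 1,470.50.
At nearest $25: Unit 2A $4,775; Unit 1A $1,850; Unit 5B $1,475. Sum = $8,100.
No rounding difference to absorb.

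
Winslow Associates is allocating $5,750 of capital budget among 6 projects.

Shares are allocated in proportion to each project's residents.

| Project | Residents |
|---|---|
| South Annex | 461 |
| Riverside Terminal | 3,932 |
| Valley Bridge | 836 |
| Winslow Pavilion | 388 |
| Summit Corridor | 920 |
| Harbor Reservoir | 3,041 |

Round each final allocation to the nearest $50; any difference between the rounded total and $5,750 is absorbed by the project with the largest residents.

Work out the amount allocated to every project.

Combined residents = 9,578.
Unrounded shares: South Annex 461/9,578 × $5,750 = 276.75; Riverside Terminal 3,932/9,578 × $5,750 = 2,360.51; Valley Bridge 836/9,578 × $5,750 = 501.88; Winslow Pavilion 388/9,578 × $5,750 = 232.93; Summit Corridor 920/9,578 × $5,750 = 552.31; Harbor Reservoir 3,041/9,578 × $5,750 = 1,825.62.
Rounded to nearest $50: South Annex $300; Riverside Terminal $2,350; Valley Bridge $500; Winslow Pavilion $250; Summit Corridor $550; Harbor Reservoir $1,850. Sum = $5,800.
Difference $5,750 − $5,800 = −$50 applied to largest residents (Riverside Terminal): Riverside Terminal becomes $2,300.

South Annex: $300 | Riverside Terminal: $2,300 | Valley Bridge: $500 | Winslow Pavilion: $250 | Summit Corridor: $550 | Harbor Reservoir: $1,850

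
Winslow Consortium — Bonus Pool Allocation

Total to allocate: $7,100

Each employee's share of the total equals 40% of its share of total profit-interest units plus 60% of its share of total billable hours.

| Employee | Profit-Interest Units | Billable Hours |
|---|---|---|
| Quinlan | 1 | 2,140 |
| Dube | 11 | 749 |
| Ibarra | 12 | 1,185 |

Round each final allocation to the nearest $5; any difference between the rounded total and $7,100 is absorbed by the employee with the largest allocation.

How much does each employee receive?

Profit-interest units total 24; billable hours total 4,074.
Combined weights (40% profit-interest units + 60% billable hours): Quinlan 0.3318; Dube 0.2936; Ibarra 0.3745.
Proportional shares: Quinlan 2,356.04; Dube 2,084.86; Ibarra 2,659.10.
At nearest $5: Quinlan $2,355; Dube $2,085; Ibarra $2,660. Sum = $7,100.
No rounding difference to absorb.

Quinlan: $2,355 | Dube: $2,085 | Ibarra: $2,660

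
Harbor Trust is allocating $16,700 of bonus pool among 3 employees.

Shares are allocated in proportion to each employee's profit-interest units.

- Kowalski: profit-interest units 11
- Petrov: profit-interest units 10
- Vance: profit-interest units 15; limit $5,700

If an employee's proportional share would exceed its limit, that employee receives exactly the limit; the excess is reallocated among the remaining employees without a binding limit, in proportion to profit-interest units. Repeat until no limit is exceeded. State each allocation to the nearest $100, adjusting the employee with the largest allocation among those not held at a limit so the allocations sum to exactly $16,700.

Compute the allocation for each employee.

Kowalski: $5,800; Petrov: $5,200; Vance: $5,700

Profit-interest units total: 36.
Unconstrained shares: Kowalski 5,102.78; Petrov 4,638.89; Vance 6,958.33.
Cap binds for Vance ($5,700); balance $11,000 reallocated over remaining profit-interest units 21.
Shares after redistribution: Kowalski 5,761.90 → $5,800; Petrov 5,238.10 → $5,200.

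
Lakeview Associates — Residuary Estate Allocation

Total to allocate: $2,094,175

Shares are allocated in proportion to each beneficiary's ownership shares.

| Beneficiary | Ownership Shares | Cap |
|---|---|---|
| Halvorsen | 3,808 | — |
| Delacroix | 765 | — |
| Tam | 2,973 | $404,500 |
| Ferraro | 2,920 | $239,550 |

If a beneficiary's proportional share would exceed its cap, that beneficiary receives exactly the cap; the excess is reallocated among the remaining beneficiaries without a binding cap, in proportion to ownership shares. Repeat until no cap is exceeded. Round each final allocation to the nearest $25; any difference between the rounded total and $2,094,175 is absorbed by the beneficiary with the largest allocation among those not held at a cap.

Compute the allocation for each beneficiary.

Halvorsen: $1,207,550; Delacroix: $242,575; Tam: $404,500; Ferraro: $239,550

Total ownership shares = 10,466.
Pro-rata shares before constraints: Halvorsen 761,954.75; Delacroix 153,071.27; Tam 594,876.96; Ferraro 584,272.02.
Held at cap: Tam ($404,500), Ferraro ($239,550); balance $1,450,125 reallocated over remaining ownership shares 4,573.
Redistributed shares: Halvorsen 1,207,539.03 → $1,207,550; Delacroix 242,585.97 → $242,575.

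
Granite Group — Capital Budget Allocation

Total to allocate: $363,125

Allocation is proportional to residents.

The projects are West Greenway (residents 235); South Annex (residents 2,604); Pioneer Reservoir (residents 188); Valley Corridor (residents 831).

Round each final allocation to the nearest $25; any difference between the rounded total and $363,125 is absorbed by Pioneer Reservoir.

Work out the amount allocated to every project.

Residents total: 3,858.
Raw shares: West Greenway 235/3,858 × $363,125 = 22,118.81; South Annex 2,604/3,858 × $363,125 = 245,095.26; Pioneer Reservoir 188/3,858 × $363,125 = 17,695.05; Valley Corridor 831/3,858 × $363,125 = 78,215.88.
At nearest $25: West Greenway $22,125; South Annex $245,100; Pioneer Reservoir $17,700; Valley Corridor $78,225. Sum = $363,150.
Difference $363,125 − $363,150 = −$25 applied to Pioneer Reservoir: Pioneer Reservoir becomes $17,675.

West Greenway: $22,125 | South Annex: $245,100 | Pioneer Reservoir: $17,675 | Valley Corridor: $78,225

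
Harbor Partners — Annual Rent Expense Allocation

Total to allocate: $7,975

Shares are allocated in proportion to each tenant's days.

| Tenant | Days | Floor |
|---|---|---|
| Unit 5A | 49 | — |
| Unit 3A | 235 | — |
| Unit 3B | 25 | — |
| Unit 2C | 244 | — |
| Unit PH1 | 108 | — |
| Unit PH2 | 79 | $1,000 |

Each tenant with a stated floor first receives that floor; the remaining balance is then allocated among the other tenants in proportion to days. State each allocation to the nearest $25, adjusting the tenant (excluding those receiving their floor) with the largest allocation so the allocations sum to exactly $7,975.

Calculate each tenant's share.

Minimums first: Unit PH2 $1,000. Remaining pool $6,975.
Remaining pool split over remaining days 661: Unit 5A 517.06 → $525; Unit 3A 2,479.77 → $2,475; Unit 3B 263.80 → $275; Unit 2C 2,574.74 → $2,575; Unit PH1 1,139.64 → $1,150.
Rounding difference −$25 applied to Unit 2C → $2,550.

Unit 5A: $525 | Unit 3A: $2,475 | Unit 3B: $275 | Unit 2C: $2,550 | Unit PH1: $1,150 | Unit PH2: $1,000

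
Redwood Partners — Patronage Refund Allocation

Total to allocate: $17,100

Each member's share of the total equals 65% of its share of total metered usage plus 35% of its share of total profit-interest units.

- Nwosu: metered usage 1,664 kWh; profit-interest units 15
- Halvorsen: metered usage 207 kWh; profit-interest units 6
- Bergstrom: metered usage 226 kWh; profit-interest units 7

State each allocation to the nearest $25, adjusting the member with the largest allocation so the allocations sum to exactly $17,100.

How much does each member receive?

Nwosu: $12,025 · Halvorsen: $2,375 · Bergstrom: $2,700

Totals — metered usage 2,097, profit-interest units 28.
Combined weights (65% metered usage + 35% profit-interest units): Nwosu 0.7033; Halvorsen 0.1392; Bergstrom 0.1576.
Raw shares: Nwosu 12,026.16; Halvorsen 2,379.69; Bergstrom 2,694.15.
After rounding ($25): Nwosu $12,025; Halvorsen $2,375; Bergstrom $2,700. Sum = $17,100.
No rounding difference to absorb.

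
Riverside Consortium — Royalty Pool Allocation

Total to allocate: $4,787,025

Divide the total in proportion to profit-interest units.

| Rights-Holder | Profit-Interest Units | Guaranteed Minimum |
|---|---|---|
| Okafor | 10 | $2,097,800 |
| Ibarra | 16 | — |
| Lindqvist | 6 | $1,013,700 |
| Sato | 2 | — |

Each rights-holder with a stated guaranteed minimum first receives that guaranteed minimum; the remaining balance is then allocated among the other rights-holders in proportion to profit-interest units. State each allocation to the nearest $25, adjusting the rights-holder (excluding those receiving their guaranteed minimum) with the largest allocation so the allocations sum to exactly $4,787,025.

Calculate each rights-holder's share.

Okafor: $2,097,800 | Ibarra: $1,489,350 | Lindqvist: $1,013,700 | Sato: $186,175

Guaranteed amounts: Okafor $2,097,800; Lindqvist $1,013,700. Balance $1,675,525.
Balance split over remaining profit-interest units 18: Ibarra 1,489,355.56 → $1,489,350; Sato 186,169.44 → $186,175.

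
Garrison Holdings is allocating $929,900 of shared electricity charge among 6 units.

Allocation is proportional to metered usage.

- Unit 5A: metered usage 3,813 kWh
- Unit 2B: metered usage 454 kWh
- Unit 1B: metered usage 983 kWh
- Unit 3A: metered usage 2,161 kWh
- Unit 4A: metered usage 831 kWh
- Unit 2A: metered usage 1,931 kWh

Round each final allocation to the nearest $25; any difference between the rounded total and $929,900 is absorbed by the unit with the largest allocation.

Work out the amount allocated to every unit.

Sum of metered usage: 10,173.
Pro-rata amounts: Unit 5A 3,813/10,173 × $929,900 = 348,541.11; Unit 2B 454/10,173 × $929,900 = 41,499.52; Unit 1B 983/10,173 × $929,900 = 89,854.68; Unit 3A 2,161/10,173 × $929,900 = 197,534.05; Unit 4A 831/10,173 × $929,900 = 75,960.57; Unit 2A 1,931/10,173 × $929,900 = 176,510.07.
After rounding ($25): Unit 5A $348,550; Unit 2B $41,500; Unit 1B $89,850; Unit 3A $197,525; Unit 4A $75,950; Unit 2A $176,500. Sum = $929,875.
Difference $929,900 − $929,875 = +$25 applied to largest allocation (Unit 5A): Unit 5A becomes $348,575.

Unit 5A: $348,575 | Unit 2B: $41,500 | Unit 1B: $89,850 | Unit 3A: $197,525 | Unit 4A: $75,950 | Unit 2A: $176,500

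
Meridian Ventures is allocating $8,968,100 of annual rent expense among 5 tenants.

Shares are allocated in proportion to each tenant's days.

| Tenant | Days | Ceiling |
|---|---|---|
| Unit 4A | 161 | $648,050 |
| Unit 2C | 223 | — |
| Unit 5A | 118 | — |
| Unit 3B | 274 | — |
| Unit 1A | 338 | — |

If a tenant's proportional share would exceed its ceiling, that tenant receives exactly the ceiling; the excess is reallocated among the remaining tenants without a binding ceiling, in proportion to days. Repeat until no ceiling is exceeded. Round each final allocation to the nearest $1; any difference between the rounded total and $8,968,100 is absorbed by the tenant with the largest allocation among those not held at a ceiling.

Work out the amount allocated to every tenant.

Sum of days: 1,114.
Pro-rata shares before constraints: Unit 4A 1,296,107.81; Unit 2C 1,795,230.07; Unit 5A 949,942.37; Unit 3B 2,205,798.38; Unit 1A 2,721,021.36.
Cap binds for Unit 4A ($648,050); balance $8,320,050 reallocated over remaining days 953.
Shares after redistribution: Unit 2C 1,946,874.24 → $1,946,874; Unit 5A 1,030,184.58 → $1,030,185; Unit 3B 2,392,123.505 → $2,392,124; Unit 1A 2,950,867.68 → $2,950,868.
Rounding difference −$1 applied to Unit 1A → $2,950,867.

Unit 4A: $648,050; Unit 2C: $1,946,874; Unit 5A: $1,030,185; Unit 3B: $2,392,124; Unit 1A: $2,950,867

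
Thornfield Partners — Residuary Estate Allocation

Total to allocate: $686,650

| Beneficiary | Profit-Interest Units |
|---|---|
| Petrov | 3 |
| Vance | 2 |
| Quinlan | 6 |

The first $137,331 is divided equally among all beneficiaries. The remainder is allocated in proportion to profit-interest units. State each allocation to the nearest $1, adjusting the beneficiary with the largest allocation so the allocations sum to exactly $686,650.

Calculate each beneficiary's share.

Petrov: $195,591 · Vance: $145,653 · Quinlan: $345,406

First tranche $137,331 split equally: $45,777 each.
Remainder $549,319 by profit-interest units (total 11): Petrov 149,814.27 → $149,814; Vance 99,876.18 → $99,876; Quinlan 299,628.55 → $299,629.
Totals: Petrov $45,777 + $149,814 = $195,591; Vance $45,777 + $99,876 = $145,653; Quinlan $45,777 + $299,629 = $345,406.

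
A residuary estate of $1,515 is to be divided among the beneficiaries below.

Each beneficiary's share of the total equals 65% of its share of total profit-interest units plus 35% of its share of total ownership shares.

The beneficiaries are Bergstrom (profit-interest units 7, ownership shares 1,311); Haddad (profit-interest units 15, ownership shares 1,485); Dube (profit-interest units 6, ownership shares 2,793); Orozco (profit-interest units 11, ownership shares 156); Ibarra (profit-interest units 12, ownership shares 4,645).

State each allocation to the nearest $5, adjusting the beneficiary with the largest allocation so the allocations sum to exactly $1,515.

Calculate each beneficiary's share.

Profit-interest units total 51; ownership shares total 10,390.
Blended shares (65% profit-interest units + 35% ownership shares): Bergstrom 0.1334; Haddad 0.2412; Dube 0.1706; Orozco 0.1455; Ibarra 0.3094.
Proportional shares: Bergstrom 202.07; Haddad 365.42; Dube 258.39; Orozco 220.36; Ibarra 468.76.
After rounding ($5): Bergstrom $200; Haddad $365; Dube $260; Orozco $220; Ibarra $470. Sum = $1,515.
No rounding difference to absorb.

Bergstrom: $200 · Haddad: $365 · Dube: $260 · Orozco: $220 · Ibarra: $470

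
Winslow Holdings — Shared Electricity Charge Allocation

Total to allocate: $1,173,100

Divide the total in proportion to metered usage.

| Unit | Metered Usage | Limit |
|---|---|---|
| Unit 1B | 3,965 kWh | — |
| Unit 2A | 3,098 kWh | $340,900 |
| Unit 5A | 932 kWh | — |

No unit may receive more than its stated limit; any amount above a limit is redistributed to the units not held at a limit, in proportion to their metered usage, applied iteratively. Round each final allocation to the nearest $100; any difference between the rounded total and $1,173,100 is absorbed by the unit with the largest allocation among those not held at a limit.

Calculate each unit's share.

Metered usage total: 7,995.
Unconstrained shares: Unit 1B 581,781.30; Unit 2A 454,567.08; Unit 5A 136,751.62.
Held at cap: Unit 2A ($340,900); remaining pool $832,200 reallocated over remaining metered usage 4,897.
Redistributed shares: Unit 1B 673,815.19 → $673,800; Unit 5A 158,384.81 → $158,400.

Unit 1B: $673,800 · Unit 2A: $340,900 · Unit 5A: $158,400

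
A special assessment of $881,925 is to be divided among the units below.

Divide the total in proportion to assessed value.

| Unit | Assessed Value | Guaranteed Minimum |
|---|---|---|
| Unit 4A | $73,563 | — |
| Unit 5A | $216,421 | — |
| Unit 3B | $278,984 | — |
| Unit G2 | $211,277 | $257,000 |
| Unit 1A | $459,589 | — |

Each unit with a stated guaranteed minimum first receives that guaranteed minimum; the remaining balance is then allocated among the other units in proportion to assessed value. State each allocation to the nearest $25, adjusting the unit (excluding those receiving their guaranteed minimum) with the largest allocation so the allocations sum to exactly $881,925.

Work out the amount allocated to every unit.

Guaranteed amounts: Unit G2 $257,000. Balance $624,925.
Balance split over remaining assessed value 1,028,557: Unit 4A 44,695.00 → $44,700; Unit 5A 131,491.88 → $131,500; Unit 3B 169,503.56 → $169,500; Unit 1A 279,234.55 → $279,225.

Unit 4A: $44,700 · Unit 5A: $131,500 · Unit 3B: $169,500 · Unit G2: $257,000 · Unit 1A: $279,225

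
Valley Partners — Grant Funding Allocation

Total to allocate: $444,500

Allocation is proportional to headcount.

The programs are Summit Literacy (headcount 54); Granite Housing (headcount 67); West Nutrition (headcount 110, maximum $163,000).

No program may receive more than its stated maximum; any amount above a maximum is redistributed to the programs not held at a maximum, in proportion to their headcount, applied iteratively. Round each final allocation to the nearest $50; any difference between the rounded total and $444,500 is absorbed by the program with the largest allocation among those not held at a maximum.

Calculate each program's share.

Summit Literacy: $125,650; Granite Housing: $155,850; West Nutrition: $163,000

Combined headcount = 231.
Pro-rata shares before constraints: Summit Literacy 103,909.09; Granite Housing 128,924.24; West Nutrition 211,666.67.
Cap binds for West Nutrition ($163,000); residual $281,500 reallocated over remaining headcount 121.
Shares after redistribution: Summit Literacy 125,628.10 → $125,650; Granite Housing 155,871.90 → $155,850.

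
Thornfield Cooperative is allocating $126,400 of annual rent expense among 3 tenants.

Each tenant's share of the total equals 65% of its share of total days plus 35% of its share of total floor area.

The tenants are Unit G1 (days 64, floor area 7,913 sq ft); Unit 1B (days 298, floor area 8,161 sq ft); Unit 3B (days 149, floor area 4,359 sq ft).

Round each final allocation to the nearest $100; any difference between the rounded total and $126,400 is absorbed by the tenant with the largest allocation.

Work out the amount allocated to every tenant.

Days total 511; floor area total 20,433.
Combined weights (65% days + 35% floor area): Unit G1 0.2170; Unit 1B 0.5189; Unit 3B 0.2642.
Raw shares: Unit G1 27,422.73; Unit 1B 65,582.85; Unit 3B 33,394.41.
After rounding ($100): Unit G1 $27,400; Unit 1B $65,600; Unit 3B $33,400. Sum = $126,400.
Sum already equals the total — no adjustment.

Unit G1: $27,400 · Unit 1B: $65,600 · Unit 3B: $33,400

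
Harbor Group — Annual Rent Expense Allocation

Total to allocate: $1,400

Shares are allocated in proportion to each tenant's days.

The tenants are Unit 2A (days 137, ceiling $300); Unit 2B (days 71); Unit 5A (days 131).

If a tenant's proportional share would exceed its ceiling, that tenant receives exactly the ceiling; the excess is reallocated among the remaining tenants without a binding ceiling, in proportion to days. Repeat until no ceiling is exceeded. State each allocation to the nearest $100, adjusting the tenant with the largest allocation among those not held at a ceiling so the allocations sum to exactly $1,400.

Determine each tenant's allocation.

Days total: 339.
Pro-rata shares before constraints: Unit 2A 565.78; Unit 2B 293.22; Unit 5A 541.00.
Held at cap: Unit 2A ($300); remaining pool $1,100 reallocated over remaining days 202.
Remaining shares: Unit 2B 386.63 → $400; Unit 5A 713.37 → $700.

Unit 2A: $300 · Unit 2B: $400 · Unit 5A: $700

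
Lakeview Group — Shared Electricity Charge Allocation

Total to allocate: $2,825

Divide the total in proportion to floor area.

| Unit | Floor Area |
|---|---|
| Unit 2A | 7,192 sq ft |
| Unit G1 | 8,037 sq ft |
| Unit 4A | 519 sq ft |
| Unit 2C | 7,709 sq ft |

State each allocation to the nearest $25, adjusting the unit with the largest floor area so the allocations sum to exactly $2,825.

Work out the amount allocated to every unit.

Sum of floor area: 23,457.
Raw shares: Unit 2A 7,192/23,457 × $2,825 = 866.16; Unit G1 8,037/23,457 × $2,825 = 967.92; Unit 4A 519/23,457 × $2,825 = 62.505; Unit 2C 7,709/23,457 × $2,825 = 928.42.
At nearest $25: Unit 2A $875; Unit G1 $975; Unit 4A $75; Unit 2C $925. Sum = $2,850.
Difference $2,825 − $2,850 = −$25 applied to largest floor area (Unit G1): Unit G1 becomes $950.

Unit 2A: $875 | Unit G1: $950 | Unit 4A: $75 | Unit 2C: $925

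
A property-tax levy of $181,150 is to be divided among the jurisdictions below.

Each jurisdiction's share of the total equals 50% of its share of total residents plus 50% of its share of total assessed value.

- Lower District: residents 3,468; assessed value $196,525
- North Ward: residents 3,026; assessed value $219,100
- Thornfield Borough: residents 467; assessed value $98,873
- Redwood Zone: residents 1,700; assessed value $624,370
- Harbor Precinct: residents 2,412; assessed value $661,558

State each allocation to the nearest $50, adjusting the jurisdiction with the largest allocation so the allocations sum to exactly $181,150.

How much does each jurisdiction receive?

Lower District: $38,250; North Ward: $35,750; Thornfield Borough: $8,800; Redwood Zone: $45,300; Harbor Precinct: $53,050

Residents total 11,073; assessed value total 1,800,426.
Composite weights (50% residents + 50% assessed value): Lower District 0.2112; North Ward 0.1975; Thornfield Borough 0.0485; Redwood Zone 0.2502; Harbor Precinct 0.2926.
Pro-rata amounts: Lower District 38,254.26; North Ward 35,774.48; Thornfield Borough 8,794.03; Redwood Zone 45,316.19; Harbor Precinct 53,011.05.
After rounding ($50): Lower District $38,250; North Ward $35,750; Thornfield Borough $8,800; Redwood Zone $45,300; Harbor Precinct $53,000. Sum = $181,100.
Difference $181,150 − $181,100 = +$50 applied to largest allocation (Harbor Precinct): Harbor Precinct becomes $53,050.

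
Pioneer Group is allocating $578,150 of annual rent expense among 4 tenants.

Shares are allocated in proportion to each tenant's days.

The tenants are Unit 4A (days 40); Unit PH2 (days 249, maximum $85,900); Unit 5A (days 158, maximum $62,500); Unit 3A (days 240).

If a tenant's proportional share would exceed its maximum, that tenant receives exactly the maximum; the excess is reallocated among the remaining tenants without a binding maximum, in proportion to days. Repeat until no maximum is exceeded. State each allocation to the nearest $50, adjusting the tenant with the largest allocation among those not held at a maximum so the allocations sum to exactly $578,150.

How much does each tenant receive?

Unit 4A: $61,400 | Unit PH2: $85,900 | Unit 5A: $62,500 | Unit 3A: $368,350

Days total: 687.
Pro-rata shares before constraints: Unit 4A 33,662.30; Unit PH2 209,547.82; Unit 5A 132,966.08; Unit 3A 201,973.80.
Capped: Unit PH2 ($85,900), Unit 5A ($62,500); balance $429,750 reallocated over remaining days 280.
Redistributed shares: Unit 4A 61,392.86 → $61,400; Unit 3A 368,357.14 → $368,350.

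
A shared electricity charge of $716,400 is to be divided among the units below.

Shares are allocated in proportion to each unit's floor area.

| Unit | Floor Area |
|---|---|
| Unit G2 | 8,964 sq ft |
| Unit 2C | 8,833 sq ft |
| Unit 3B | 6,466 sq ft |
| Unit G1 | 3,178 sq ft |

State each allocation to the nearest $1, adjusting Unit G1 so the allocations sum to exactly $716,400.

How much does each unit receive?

Sum of floor area: 27,441.
Proportional shares: Unit G2 8,964/27,441 × $716,400 = 234,022.43; Unit 2C 8,833/27,441 × $716,400 = 230,602.43; Unit 3B 6,466/27,441 × $716,400 = 168,807.35; Unit G1 3,178/27,441 × $716,400 = 82,967.79.
Rounded to nearest $1: Unit G2 $234,022; Unit 2C $230,602; Unit 3B $168,807; Unit G1 $82,968. Sum = $716,399.
Difference $716,400 − $716,399 = +$1 applied to Unit G1: Unit G1 becomes $82,969.

Unit G2: $234,022 · Unit 2C: $230,602 · Unit 3B: $168,807 · Unit G1: $82,969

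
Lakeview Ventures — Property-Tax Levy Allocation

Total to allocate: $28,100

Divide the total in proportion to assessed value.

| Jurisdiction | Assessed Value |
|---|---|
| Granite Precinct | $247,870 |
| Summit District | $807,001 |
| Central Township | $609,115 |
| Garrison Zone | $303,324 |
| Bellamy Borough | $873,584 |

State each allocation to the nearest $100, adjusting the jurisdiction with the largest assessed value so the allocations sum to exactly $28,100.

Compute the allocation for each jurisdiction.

Total assessed value = 247,870 + 807,001 + 609,115 + 303,324 + 873,584 = 2,840,894.
Raw shares: Granite Precinct 2,451.74; Summit District 7,982.25; Central Township 6,024.91; Garrison Zone 3,000.25; Bellamy Borough 8,640.84.
At nearest $100: Granite Precinct $2,500; Summit District $8,000; Central Township $6,000; Garrison Zone $3,000; Bellamy Borough $8,600. Sum = $28,100.
No rounding difference to absorb.

Granite Precinct: $2,500 | Summit District: $8,000 | Central Township: $6,000 | Garrison Zone: $3,000 | Bellamy Borough: $8,600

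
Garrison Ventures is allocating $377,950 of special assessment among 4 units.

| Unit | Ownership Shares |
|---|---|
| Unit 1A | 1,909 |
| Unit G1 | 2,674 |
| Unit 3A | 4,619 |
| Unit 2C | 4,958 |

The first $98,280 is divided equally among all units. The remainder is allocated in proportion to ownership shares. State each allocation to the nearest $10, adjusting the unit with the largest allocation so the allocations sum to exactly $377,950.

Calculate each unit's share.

Unit 1A: $62,270; Unit G1: $77,380; Unit 3A: $115,800; Unit 2C: $122,500

Equal tier: $98,280 ÷ 4 = $24,570 apiece.
Remainder $279,670 by ownership shares (total 14,160): Unit 1A 37,704.10 → $37,700; Unit G1 52,813.39 → $52,810; Unit 3A 91,228.51 → $91,230; Unit 2C 97,924.00 → $97,920.
Rounding difference +$10 on remainder applied to Unit 2C.
Totals: Unit 1A $24,570 + $37,700 = $62,270; Unit G1 $24,570 + $52,810 = $77,380; Unit 3A $24,570 + $91,230 = $115,800; Unit 2C $24,570 + $97,930 = $122,500.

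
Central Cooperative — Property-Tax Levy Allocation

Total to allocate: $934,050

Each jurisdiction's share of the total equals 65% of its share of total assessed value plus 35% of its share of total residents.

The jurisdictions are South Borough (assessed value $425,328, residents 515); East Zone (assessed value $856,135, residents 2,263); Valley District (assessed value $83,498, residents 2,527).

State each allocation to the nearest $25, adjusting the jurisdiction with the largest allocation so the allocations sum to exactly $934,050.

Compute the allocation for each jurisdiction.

South Borough: $220,925 | East Zone: $520,250 | Valley District: $192,875

Totals — assessed value 1,364,961, residents 5,305.
Combined weights (65% assessed value + 35% residents): South Borough 0.2365; East Zone 0.5570; Valley District 0.2065.
Pro-rata amounts: South Borough 220,921.80; East Zone 520,263.54; Valley District 192,864.67.
Rounded to nearest $25: South Borough $220,925; East Zone $520,275; Valley District $192,875. Sum = $934,075.
Difference $934,050 − $934,075 = −$25 applied to largest allocation (East Zone): East Zone becomes $520,250.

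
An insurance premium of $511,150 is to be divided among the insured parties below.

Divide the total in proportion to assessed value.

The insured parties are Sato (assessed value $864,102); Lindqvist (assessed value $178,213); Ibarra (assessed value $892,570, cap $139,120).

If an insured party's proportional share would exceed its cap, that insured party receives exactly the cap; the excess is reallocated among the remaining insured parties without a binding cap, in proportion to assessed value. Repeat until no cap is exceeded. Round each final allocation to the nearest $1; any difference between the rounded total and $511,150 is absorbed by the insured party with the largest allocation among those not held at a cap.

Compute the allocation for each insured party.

Sato: $308,421; Lindqvist: $63,609; Ibarra: $139,120

Combined assessed value = 1,934,885.
Proportional shares (ignoring caps): Sato 228,274.93; Lindqvist 47,079.58; Ibarra 235,795.49.
Capped: Ibarra ($139,120); remaining pool $372,030 reallocated over remaining assessed value 1,042,315.
Remaining shares: Sato 308,421.03 → $308,421; Lindqvist 63,608.97 → $63,609.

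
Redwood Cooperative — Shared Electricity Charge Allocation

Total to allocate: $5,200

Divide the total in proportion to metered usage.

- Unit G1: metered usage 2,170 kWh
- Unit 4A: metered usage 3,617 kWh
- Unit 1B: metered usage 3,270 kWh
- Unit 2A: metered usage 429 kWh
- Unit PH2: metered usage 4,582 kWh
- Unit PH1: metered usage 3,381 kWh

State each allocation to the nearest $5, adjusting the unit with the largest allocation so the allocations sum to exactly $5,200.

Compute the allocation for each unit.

Unit G1: $645; Unit 4A: $1,080; Unit 1B: $975; Unit 2A: $130; Unit PH2: $1,360; Unit PH1: $1,010

Metered usage total: 17,449.
Raw shares: Unit G1 2,170/17,449 × $5,200 = 646.68; Unit 4A 3,617/17,449 × $5,200 = 1,077.91; Unit 1B 3,270/17,449 × $5,200 = 974.50; Unit 2A 429/17,449 × $5,200 = 127.85; Unit PH2 4,582/17,449 × $5,200 = 1,365.49; Unit PH1 3,381/17,449 × $5,200 = 1,007.58.
After rounding ($5): Unit G1 $645; Unit 4A $1,080; Unit 1B $975; Unit 2A $130; Unit PH2 $1,365; Unit PH1 $1,010. Sum = $5,205.
Difference $5,200 − $5,205 = −$5 applied to largest allocation (Unit PH2): Unit PH2 becomes $1,360.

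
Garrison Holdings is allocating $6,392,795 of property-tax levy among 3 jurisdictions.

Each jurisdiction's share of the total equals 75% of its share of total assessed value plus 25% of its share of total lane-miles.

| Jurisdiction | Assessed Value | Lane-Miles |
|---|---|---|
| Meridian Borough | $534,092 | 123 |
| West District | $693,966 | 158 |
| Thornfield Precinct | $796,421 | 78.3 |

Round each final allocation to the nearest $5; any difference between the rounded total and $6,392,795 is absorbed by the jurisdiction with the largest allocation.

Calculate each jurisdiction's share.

Totals — assessed value 2,024,479, lane-miles 359.3.
Blended shares (75% assessed value + 25% lane-miles): Meridian Borough 0.2834; West District 0.3670; Thornfield Precinct 0.3495.
Raw shares: Meridian Borough 1,812,011.13; West District 2,346,325.66; Thornfield Precinct 2,234,458.21.
After rounding ($5): Meridian Borough $1,812,010; West District $2,346,325; Thornfield Precinct $2,234,460. Sum = $6,392,795.
Rounded total matches; no reconciliation needed.

Meridian Borough: $1,812,010; West District: $2,346,325; Thornfield Precinct: $2,234,460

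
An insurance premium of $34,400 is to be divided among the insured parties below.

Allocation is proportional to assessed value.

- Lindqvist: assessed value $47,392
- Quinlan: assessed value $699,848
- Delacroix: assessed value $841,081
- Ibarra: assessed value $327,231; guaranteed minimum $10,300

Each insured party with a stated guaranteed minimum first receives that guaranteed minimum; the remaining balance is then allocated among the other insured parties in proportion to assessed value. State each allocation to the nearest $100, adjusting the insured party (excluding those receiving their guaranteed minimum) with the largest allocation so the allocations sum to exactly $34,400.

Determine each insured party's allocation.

Minimums first: Ibarra $10,300. Residual $24,100.
Residual split over remaining assessed value 1,588,321: Lindqvist 719.09 → $700; Quinlan 10,618.97 → $10,600; Delacroix 12,761.94 → $12,800.

Lindqvist: $700 · Quinlan: $10,600 · Delacroix: $12,800 · Ibarra: $10,300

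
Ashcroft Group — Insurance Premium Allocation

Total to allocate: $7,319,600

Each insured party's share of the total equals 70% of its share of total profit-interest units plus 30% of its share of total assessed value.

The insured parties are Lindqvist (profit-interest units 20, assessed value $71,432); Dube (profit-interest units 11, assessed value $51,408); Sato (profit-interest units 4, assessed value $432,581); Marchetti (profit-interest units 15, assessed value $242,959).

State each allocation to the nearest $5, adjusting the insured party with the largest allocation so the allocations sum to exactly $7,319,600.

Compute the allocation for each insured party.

Profit-interest units total 50; assessed value total 798,380.
Composite weights (70% profit-interest units + 30% assessed value): Lindqvist 0.3068; Dube 0.1733; Sato 0.2185; Marchetti 0.3013.
Unrounded shares: Lindqvist 2,245,955.97; Dube 1,268,611.97; Sato 1,599,676.86; Marchetti 2,205,355.20.
Rounded to nearest $5: Lindqvist $2,245,955; Dube $1,268,610; Sato $1,599,675; Marchetti $2,205,355. Sum = $7,319,595.
Difference $7,319,600 − $7,319,595 = +$5 applied to largest allocation (Lindqvist): Lindqvist becomes $2,245,960.

Lindqvist: $2,245,960 · Dube: $1,268,610 · Sato: $1,599,675 · Marchetti: $2,205,355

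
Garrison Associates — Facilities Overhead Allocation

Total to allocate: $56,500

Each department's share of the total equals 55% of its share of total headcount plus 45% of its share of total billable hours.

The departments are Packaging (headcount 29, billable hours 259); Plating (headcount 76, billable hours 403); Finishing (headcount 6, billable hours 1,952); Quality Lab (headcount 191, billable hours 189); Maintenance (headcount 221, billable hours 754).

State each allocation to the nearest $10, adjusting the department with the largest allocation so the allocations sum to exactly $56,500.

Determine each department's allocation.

Packaging: $3,570; Plating: $7,400; Finishing: $14,310; Quality Lab: $12,700; Maintenance: $18,520

Totals — headcount 523, billable hours 3,557.
Blended shares (55% headcount + 45% billable hours): Packaging 0.0633; Plating 0.1309; Finishing 0.2533; Quality Lab 0.2248; Maintenance 0.3278.
Pro-rata amounts: Packaging 3,574.39; Plating 7,396.27; Finishing 14,309.16; Quality Lab 12,699.56; Maintenance 18,520.62.
Rounded to nearest $10: Packaging $3,570; Plating $7,400; Finishing $14,310; Quality Lab $12,700; Maintenance $18,520. Sum = $56,500.
No rounding difference to absorb.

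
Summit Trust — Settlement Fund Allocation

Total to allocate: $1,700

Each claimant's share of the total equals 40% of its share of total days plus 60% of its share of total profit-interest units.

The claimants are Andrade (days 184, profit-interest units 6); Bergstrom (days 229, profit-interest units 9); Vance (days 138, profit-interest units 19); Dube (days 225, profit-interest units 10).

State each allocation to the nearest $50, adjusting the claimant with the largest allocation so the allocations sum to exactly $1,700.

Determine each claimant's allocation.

Andrade: $300 · Bergstrom: $400 · Vance: $550 · Dube: $450

Days total 776; profit-interest units total 44.
Blended shares (40% days + 60% profit-interest units): Andrade 0.1767; Bergstrom 0.2408; Vance 0.3302; Dube 0.2523.
Unrounded shares: Andrade 300.33; Bergstrom 409.31; Vance 561.38; Dube 428.98.
After rounding ($50): Andrade $300; Bergstrom $400; Vance $550; Dube $450. Sum = $1,700.
No rounding difference to absorb.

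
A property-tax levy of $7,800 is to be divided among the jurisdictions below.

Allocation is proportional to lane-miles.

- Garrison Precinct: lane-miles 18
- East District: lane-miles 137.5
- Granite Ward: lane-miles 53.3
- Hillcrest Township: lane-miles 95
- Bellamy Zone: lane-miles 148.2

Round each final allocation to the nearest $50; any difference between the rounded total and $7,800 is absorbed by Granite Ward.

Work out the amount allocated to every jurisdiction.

Garrison Precinct: $300; East District: $2,350; Granite Ward: $950; Hillcrest Township: $1,650; Bellamy Zone: $2,550

Combined lane-miles = 452.
Proportional shares: Garrison Precinct 18/452 × $7,800 = 310.62; East District 137.5/452 × $7,800 = 2,372.79; Granite Ward 53.3/452 × $7,800 = 919.78; Hillcrest Township 95/452 × $7,800 = 1,639.38; Bellamy Zone 148.2/452 × $7,800 = 2,557.43.
After rounding ($50): Garrison Precinct $300; East District $2,350; Granite Ward $900; Hillcrest Township $1,650; Bellamy Zone $2,550. Sum = $7,750.
Difference $7,800 − $7,750 = +$50 applied to Granite Ward: Granite Ward becomes $950.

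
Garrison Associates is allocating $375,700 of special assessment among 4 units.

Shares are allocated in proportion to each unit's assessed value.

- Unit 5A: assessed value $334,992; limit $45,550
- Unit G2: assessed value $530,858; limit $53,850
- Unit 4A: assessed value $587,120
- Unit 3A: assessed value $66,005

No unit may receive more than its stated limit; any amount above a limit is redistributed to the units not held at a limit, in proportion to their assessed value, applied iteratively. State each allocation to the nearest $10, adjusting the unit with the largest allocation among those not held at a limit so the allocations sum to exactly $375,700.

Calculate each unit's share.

Assessed value total: 1,518,975.
Proportional shares (ignoring caps): Unit 5A 82,856.20; Unit G2 131,301.27; Unit 4A 145,216.99; Unit 3A 16,325.53.
Capped: Unit 5A ($45,550), Unit G2 ($53,850); balance $276,300 reallocated over remaining assessed value 653,125.
Redistributed shares: Unit 4A 248,377.04 → $248,380; Unit 3A 27,922.96 → $27,920.

Unit 5A: $45,550 | Unit G2: $53,850 | Unit 4A: $248,380 | Unit 3A: $27,920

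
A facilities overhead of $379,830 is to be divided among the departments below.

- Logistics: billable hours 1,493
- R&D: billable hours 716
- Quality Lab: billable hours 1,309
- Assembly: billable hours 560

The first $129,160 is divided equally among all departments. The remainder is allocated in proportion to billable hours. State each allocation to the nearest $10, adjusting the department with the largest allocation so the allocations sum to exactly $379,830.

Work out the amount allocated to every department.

Logistics: $124,070; R&D: $76,300; Quality Lab: $112,750; Assembly: $66,710

First tranche $129,160 split equally: $32,290 each.
Remainder $250,670 by billable hours (total 4,078): Logistics 91,773.00 → $91,770; R&D 44,011.70 → $44,010; Quality Lab 80,462.73 → $80,460; Assembly 34,422.56 → $34,420.
Rounding difference +$10 on remainder applied to Logistics.
Totals: Logistics $32,290 + $91,780 = $124,070; R&D $32,290 + $44,010 = $76,300; Quality Lab $32,290 + $80,460 = $112,750; Assembly $32,290 + $34,420 = $66,710.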